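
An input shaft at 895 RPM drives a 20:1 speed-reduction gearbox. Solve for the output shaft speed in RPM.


omega_out = omega_in / N = 895 / 20 = 44.7500

44.7500 RPM


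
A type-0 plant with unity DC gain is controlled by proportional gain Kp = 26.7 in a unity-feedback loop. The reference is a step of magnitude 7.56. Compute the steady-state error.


e_ss = R/(1 + Kp) = 7.56/(1 + 26.7) = 7.56/27.7000 = 0.2729

0.2729


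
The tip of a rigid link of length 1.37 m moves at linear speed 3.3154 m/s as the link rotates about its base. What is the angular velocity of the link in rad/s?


omega = v / L = 3.3154 / 1.37 = 2.4200

2.4200 rad/s


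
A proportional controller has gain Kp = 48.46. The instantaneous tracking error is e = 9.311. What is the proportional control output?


u_P = Kp * e = 48.46 * 9.311 = 451.2111

451.2111


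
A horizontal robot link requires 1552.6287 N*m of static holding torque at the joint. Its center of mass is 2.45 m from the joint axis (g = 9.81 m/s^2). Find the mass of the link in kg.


m = tau / (g*L) = 1552.6287 / (9.81 * 2.45) = 64.6000

64.6000 kg


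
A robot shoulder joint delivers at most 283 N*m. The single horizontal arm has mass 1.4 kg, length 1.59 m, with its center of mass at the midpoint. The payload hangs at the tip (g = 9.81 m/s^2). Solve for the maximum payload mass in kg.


tau_arm = m_arm*g*(L/2) = 1.4*9.81*1.59/2 = 10.9185 N*m
tau_payload = tau_max - tau_arm = 283 - 10.9185 = 272.0815
m_payload = tau_payload / (g*L) = 272.0815 / (9.81*1.59) = 17.4435

17.4435 kg


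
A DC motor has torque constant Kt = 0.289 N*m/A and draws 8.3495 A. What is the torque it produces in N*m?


tau = Kt * I = 0.289*8.3495 = 2.4130

2.4130 N*m


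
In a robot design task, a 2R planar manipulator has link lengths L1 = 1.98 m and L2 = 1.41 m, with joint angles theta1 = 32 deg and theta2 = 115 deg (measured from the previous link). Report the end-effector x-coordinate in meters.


x = L1*cos(th1) + L2*cos(th1+th2) = 1.98*cos(32 deg) + 1.41*cos(147 deg) = 0.4966

0.4966 m


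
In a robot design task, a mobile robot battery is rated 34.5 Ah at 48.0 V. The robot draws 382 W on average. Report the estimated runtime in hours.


E = 34.5*48.0 = 1656.0000 Wh
t = E/P = 1656.0000/382 = 4.3351

4.3351 hours


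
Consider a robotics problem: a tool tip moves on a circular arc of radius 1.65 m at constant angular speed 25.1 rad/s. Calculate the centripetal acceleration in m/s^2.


a_c = omega^2 * r = 25.1^2 * 1.65 = 1039.5165

1039.5165 m/s^2


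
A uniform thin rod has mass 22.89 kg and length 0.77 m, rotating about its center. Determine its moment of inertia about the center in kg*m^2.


I = (1/12)*m*L^2 = (1/12)*22.89*0.77^2 = 1.1310

1.1310 kg*m^2


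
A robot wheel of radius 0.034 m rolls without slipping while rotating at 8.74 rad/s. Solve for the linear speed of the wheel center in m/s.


v = omega * r = 8.74 * 0.034 = 0.2972

0.2972 m/s


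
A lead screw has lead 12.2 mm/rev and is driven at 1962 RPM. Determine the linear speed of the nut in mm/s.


v = lead * (RPM/60) = 12.2*1962/60 = 398.9400

398.9400 mm/s


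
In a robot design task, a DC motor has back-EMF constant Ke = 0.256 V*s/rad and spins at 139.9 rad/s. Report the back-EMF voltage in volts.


V_emf = Ke * omega = 0.256*139.9 = 35.8144

35.8144 V


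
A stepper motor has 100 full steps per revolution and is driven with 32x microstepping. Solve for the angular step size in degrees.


step = 360/(100*32) = 360/3200 = 0.1125

0.1125 degrees


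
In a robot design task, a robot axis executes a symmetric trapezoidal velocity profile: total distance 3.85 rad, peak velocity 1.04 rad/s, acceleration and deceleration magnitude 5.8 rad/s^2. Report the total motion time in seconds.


t_acc = v/a = 1.04/5.8 = 0.179310 s
d_acc = v^2/(2a) = 0.093241 rad (each ramp)
d_cruise = 3.85 - 2*0.093241 = 3.663518 rad
t_cruise = 3.663518/1.04 = 3.522613 s
t_total = 2*0.179310 + 3.522613 = 3.8812

3.8812 s


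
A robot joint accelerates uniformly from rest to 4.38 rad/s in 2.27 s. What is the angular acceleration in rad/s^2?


alpha = delta_omega / t = 4.38 / 2.27 = 1.9295

1.9295 rad/s^2


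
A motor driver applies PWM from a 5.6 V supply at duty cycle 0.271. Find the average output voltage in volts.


V_avg = V_supply * D = 5.6*0.271 = 1.5176

1.5176 V


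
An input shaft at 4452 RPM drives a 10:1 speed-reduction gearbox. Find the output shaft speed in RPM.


omega_out = omega_in / N = 4452 / 10 = 445.2000

445.2000 RPM


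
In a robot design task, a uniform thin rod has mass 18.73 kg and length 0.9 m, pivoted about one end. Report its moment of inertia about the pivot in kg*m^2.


I = (1/3)*m*L^2 = (1/3)*18.73*0.9^2 = 5.0571

5.0571 kg*m^2


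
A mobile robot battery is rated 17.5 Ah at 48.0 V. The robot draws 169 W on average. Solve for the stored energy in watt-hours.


E = capacity * V = 17.5*48.0 = 840.0000

840.0000 Wh


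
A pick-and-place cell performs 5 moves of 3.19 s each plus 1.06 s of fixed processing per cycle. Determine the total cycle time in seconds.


T = 5*3.19 + 1.06 = 17.0100

17.0100 s


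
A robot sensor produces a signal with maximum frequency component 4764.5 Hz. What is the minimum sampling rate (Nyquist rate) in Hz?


f_s,min = 2*f_max = 2*4764.5 = 9529.0000

9529.0000 Hz


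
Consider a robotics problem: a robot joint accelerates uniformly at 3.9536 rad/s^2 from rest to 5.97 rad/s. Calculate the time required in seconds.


t = delta_omega / alpha = 5.97 / 3.9536 = 1.5100

1.5100 s


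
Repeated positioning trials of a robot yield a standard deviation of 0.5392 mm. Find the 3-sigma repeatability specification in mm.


repeatability = 3*sigma = 3*0.5392 = 1.6176

1.6176 mm


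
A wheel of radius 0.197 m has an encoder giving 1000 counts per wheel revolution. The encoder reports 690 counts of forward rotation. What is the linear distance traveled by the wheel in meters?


revs = 690/1000 = 0.690000
d = revs * 2*pi*r = 0.690000 * 2*pi*0.197 = 0.8541

0.8541 m


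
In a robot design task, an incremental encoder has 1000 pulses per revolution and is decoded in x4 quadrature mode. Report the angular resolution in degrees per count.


resolution = 360 / (PPR * 4) = 360 / 4000 = 0.0900

0.0900 degrees


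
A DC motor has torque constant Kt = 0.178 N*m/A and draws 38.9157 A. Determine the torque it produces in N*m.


tau = Kt * I = 0.178*38.9157 = 6.9270

6.9270 N*m


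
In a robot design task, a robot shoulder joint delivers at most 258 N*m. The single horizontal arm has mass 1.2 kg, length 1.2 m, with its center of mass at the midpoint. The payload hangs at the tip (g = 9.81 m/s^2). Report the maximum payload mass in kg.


tau_arm = m_arm*g*(L/2) = 1.2*9.81*1.2/2 = 7.0632 N*m
tau_payload = tau_max - tau_arm = 258 - 7.0632 = 250.9368
m_payload = tau_payload / (g*L) = 250.9368 / (9.81*1.2) = 21.3164

21.3164 kg


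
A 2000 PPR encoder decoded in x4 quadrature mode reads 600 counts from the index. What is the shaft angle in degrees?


angle = counts * 360 / (PPR*4) = 600 * 360 / 8000 = 27.0000

27.0000 degrees


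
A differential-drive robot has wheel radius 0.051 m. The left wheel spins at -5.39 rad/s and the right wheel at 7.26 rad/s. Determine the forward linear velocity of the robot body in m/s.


v = r*(wR + wL)/2 = 0.051*(7.26 + -5.39)/2 = 0.0477

0.0477 m/s


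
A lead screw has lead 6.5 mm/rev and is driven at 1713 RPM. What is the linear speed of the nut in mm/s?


v = lead * (RPM/60) = 6.5*1713/60 = 185.5750

185.5750 mm/s


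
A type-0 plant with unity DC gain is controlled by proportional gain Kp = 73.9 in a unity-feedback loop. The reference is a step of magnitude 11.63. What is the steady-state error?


e_ss = R/(1 + Kp) = 11.63/(1 + 73.9) = 11.63/74.9000 = 0.1553

0.1553


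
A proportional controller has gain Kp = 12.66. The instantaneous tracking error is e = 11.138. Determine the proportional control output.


u_P = Kp * e = 12.66 * 11.138 = 141.0071

141.0071


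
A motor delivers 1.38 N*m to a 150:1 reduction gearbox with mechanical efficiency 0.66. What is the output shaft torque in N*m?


tau_out = tau_in * N * eta = 1.38 * 150 * 0.66 = 136.6200

136.6200 N*m


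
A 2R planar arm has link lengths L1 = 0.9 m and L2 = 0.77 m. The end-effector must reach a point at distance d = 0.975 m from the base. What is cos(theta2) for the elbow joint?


cos(th2) = (d^2 - L1^2 - L2^2)/(2*L1*L2) = (0.975^2 - 0.9^2 - 0.77^2)/(2*0.9*0.77) = -0.3263

-0.3263


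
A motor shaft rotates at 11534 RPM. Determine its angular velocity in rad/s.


omega = 11534 * 2*pi/60 = 1207.8377

1207.8377 rad/s


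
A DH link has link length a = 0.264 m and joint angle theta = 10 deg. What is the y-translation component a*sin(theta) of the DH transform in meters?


a*sin(theta) = 0.264*sin(10 deg) = 0.0458

0.0458 m


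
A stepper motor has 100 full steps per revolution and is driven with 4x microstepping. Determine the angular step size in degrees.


step = 360/(100*4) = 360/400 = 0.9000

0.9000 degrees


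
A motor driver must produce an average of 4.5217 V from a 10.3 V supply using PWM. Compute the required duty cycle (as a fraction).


D = V_avg/V_supply = 4.5217/10.3 = 0.4390

0.4390


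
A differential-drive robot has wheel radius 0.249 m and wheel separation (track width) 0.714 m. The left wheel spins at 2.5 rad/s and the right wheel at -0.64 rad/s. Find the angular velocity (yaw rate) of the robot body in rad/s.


omega = r*(wR - wL)/L = 0.249*(-0.64 - (2.5))/0.714 = -1.0950

-1.0950 rad/s


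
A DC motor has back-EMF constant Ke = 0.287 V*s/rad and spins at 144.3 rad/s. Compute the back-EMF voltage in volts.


V_emf = Ke * omega = 0.287*144.3 = 41.4141

41.4141 V


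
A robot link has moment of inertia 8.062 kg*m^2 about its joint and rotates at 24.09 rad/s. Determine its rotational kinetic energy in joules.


KE = (1/2)*I*omega^2 = 0.5*8.062*24.09^2 = 2339.3026

2339.3026 J


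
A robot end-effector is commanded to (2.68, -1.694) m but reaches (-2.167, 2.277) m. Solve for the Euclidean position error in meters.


dx = -2.167 - (2.68) = -4.8470, dy = 2.277 - (-1.694) = 3.9710
err = sqrt(23.493409 + 15.768841) = 6.2660

6.2660 m


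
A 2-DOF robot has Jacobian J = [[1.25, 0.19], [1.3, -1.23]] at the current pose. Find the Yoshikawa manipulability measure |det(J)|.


det(J) = 1.25*-1.23 - (0.19)*(1.3) = -1.7845
|det(J)| = 1.7845

1.7845


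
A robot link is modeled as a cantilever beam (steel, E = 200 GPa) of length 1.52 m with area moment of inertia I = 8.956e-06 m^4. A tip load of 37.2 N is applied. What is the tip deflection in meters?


delta = F*L^3/(3*E*I) = 37.2*1.52^3/(3*2.000e+11*8.956e-06)
      = 130.6392576/5373600 = 2.4311e-05

2.4311e-05 m


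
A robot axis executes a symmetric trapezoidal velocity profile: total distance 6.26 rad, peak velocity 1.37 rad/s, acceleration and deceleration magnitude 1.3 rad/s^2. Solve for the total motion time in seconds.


t_acc = v/a = 1.37/1.3 = 1.053846 s
d_acc = v^2/(2a) = 0.721885 rad (each ramp)
d_cruise = 6.26 - 2*0.721885 = 4.816230 rad
t_cruise = 4.816230/1.37 = 3.515496 s
t_total = 2*1.053846 + 3.515496 = 5.6232

5.6232 s


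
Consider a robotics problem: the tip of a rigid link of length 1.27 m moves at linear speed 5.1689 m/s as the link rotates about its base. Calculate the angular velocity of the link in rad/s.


omega = v / L = 5.1689 / 1.27 = 4.0700

4.0700 rad/s


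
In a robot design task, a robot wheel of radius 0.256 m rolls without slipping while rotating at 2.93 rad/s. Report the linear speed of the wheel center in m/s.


v = omega * r = 2.93 * 0.256 = 0.7501

0.7501 m/s


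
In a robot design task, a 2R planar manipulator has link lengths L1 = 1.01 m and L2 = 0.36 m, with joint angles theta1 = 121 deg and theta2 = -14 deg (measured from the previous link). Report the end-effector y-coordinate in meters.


y = L1*sin(th1) + L2*sin(th1+th2) = 1.01*sin(121 deg) + 0.36*sin(107 deg) = 1.2100

1.2100 m


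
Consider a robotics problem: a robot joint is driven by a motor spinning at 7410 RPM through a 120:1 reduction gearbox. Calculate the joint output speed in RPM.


omega_joint = omega_motor / N = 7410 / 120 = 61.7500

61.7500 RPM


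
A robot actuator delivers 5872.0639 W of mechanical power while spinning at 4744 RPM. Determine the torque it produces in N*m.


omega = 4744 * 2*pi/60 = 496.790518 rad/s
tau = P / omega = 5872.0639 / 496.790518 = 11.8200

11.8200 N*m


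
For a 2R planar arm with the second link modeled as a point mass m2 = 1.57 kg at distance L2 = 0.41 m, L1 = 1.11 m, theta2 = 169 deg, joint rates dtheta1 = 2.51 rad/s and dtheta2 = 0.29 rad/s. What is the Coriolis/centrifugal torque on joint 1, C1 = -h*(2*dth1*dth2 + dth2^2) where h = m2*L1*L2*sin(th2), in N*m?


h = m2*L1*L2*sin(th2) = 1.57*1.11*0.41*sin(169 deg) = 0.136334
C1 = -h*(2*2.51*0.29 + 0.29^2) = -0.136334*1.5399 = -0.2099

-0.2099 N*m


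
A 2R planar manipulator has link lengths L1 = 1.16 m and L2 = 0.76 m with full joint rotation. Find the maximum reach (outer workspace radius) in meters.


r_max = L1 + L2 = 1.16 + 0.76 = 1.9200

1.9200 m


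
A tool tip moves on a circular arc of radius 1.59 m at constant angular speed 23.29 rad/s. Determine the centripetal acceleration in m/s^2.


a_c = omega^2 * r = 23.29^2 * 1.59 = 862.4543

862.4543 m/s^2


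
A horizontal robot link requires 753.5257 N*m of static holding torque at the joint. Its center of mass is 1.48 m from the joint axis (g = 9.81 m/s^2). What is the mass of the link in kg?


m = tau / (g*L) = 753.5257 / (9.81 * 1.48) = 51.9000

51.9000 kg


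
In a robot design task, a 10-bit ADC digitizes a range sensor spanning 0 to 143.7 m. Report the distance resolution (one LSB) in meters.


res = range / 2^n = 143.7/2^10 = 143.7/1024 = 0.1403

0.1403 m


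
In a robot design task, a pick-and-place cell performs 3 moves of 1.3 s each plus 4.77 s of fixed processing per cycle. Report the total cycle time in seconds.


T = 3*1.3 + 4.77 = 8.6700

8.6700 s


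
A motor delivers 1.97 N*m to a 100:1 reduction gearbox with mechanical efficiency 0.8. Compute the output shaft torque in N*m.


tau_out = tau_in * N * eta = 1.97 * 100 * 0.8 = 157.6000

157.6000 N*m


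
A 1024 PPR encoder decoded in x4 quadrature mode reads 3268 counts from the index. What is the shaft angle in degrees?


angle = counts * 360 / (PPR*4) = 3268 * 360 / 4096 = 287.2266

287.2266 degrees


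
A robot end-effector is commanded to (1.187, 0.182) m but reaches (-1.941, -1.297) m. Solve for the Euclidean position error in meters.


dx = -1.941 - (1.187) = -3.1280, dy = -1.297 - (0.182) = -1.4790
err = sqrt(9.784384 + 2.187441) = 3.4600

3.4600 m


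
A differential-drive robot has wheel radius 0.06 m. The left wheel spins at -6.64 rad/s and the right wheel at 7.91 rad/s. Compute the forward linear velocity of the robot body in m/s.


v = r*(wR + wL)/2 = 0.06*(7.91 + -6.64)/2 = 0.0381

0.0381 m/s


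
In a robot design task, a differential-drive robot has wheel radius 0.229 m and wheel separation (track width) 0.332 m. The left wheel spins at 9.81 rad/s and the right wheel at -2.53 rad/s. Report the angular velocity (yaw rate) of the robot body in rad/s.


omega = r*(wR - wL)/L = 0.229*(-2.53 - (9.81))/0.332 = -8.5116

-8.5116 rad/s


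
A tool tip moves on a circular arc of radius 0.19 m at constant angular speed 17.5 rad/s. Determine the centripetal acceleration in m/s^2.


a_c = omega^2 * r = 17.5^2 * 0.19 = 58.1875

58.1875 m/s^2


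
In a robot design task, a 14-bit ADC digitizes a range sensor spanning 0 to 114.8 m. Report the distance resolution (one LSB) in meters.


res = range / 2^n = 114.8/2^14 = 114.8/16384 = 0.0070

0.0070 m


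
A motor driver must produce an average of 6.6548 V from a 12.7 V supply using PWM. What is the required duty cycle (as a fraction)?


D = V_avg/V_supply = 6.6548/12.7 = 0.5240

0.5240


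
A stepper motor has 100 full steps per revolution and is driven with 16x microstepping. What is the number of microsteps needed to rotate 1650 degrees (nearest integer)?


step_size = 360/(100*16) = 360/1600 = 0.225000 deg
n = 1650/(360/1600) = 1650*1600/360 = 7333.3333 -> 7333

7333 steps


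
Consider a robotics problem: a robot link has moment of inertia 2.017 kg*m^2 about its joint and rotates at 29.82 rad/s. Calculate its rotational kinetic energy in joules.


KE = (1/2)*I*omega^2 = 0.5*2.017*29.82^2 = 896.7909

896.7909 J


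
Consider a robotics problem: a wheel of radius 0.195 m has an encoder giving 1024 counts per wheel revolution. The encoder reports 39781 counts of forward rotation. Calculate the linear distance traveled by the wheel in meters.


revs = 39781/1024 = 38.848633
d = revs * 2*pi*r = 38.848633 * 2*pi*0.195 = 47.5982

47.5982 m


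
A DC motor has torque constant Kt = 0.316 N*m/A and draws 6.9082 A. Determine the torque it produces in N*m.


tau = Kt * I = 0.316*6.9082 = 2.1830

2.1830 N*m


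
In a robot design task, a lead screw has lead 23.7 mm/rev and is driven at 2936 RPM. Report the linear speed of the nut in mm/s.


v = lead * (RPM/60) = 23.7*2936/60 = 1159.7200

1159.7200 mm/s


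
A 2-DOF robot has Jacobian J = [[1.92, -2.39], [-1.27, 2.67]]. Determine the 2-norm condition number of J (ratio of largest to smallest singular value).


JJ^T eigenvalues: trace(JJ^T) = 18.1403, det(JJ^T) = det(J)^2 = 4.37269921
s_max^2 = (18.1403 + sqrt(311.57968725))/2 = 17.89595998
s_min^2 = (18.1403 - sqrt(311.57968725))/2 = 0.24434002
kappa = s_max/s_min = sqrt(17.89595998/0.24434002) = 8.5582

8.5582


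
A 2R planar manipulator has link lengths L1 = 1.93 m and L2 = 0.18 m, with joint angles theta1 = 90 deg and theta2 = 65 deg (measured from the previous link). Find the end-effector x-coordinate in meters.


x = L1*cos(th1) + L2*cos(th1+th2) = 1.93*cos(90 deg) + 0.18*cos(155 deg) = -0.1631

-0.1631 m


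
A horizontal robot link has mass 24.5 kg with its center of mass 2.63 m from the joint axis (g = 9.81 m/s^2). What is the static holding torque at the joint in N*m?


tau = m*g*L = 24.5 * 9.81 * 2.63 = 632.1073

632.1073 N*m


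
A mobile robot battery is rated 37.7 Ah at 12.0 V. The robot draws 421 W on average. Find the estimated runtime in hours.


E = 37.7*12.0 = 452.4000 Wh
t = E/P = 452.4000/421 = 1.0746

1.0746 hours


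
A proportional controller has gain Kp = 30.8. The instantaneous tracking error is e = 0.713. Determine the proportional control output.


u_P = Kp * e = 30.8 * 0.713 = 21.9604

21.9604


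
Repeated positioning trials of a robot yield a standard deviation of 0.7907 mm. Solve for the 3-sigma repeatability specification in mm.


repeatability = 3*sigma = 3*0.7907 = 2.3721

2.3721 mm


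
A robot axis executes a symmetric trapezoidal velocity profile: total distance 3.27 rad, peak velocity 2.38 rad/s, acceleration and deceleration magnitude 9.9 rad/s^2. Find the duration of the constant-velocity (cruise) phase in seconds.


t_acc = v/a = 0.240404 s, d_acc = v^2/(2a) = 0.286081 rad each
d_cruise = 3.27 - 2*0.286081 = 2.697838 rad
t_cruise = d_cruise/v = 2.697838/2.38 = 1.1335

1.1335 s


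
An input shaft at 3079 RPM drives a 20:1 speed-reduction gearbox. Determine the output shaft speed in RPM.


omega_out = omega_in / N = 3079 / 20 = 153.9500

153.9500 RPM


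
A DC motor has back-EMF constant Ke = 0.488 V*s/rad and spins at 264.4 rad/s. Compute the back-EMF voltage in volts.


V_emf = Ke * omega = 0.488*264.4 = 129.0272

129.0272 V


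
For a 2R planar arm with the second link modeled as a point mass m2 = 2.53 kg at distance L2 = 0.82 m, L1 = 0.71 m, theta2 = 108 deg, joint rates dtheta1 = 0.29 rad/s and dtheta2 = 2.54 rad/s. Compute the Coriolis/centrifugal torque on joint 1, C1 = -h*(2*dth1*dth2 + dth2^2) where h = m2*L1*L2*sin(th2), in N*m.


h = m2*L1*L2*sin(th2) = 2.53*0.71*0.82*sin(108 deg) = 1.400874
C1 = -h*(2*0.29*2.54 + 2.54^2) = -1.400874*7.9248 = -11.1016

-11.1016 N*m


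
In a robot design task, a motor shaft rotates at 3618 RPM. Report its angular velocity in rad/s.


omega = 3618 * 2*pi/60 = 378.8761

378.8761 rad/s


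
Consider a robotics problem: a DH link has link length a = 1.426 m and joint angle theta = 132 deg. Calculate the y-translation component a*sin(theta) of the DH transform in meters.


a*sin(theta) = 1.426*sin(132 deg) = 1.0597

1.0597 m


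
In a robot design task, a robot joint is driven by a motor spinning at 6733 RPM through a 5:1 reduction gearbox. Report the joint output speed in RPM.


omega_joint = omega_motor / N = 6733 / 5 = 1346.6000

1346.6000 RPM


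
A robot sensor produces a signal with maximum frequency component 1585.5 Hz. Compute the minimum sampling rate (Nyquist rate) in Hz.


f_s,min = 2*f_max = 2*1585.5 = 3171.0000

3171.0000 Hz


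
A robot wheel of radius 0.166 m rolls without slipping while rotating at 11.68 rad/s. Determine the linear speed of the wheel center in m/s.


v = omega * r = 11.68 * 0.166 = 1.9389

1.9389 m/s


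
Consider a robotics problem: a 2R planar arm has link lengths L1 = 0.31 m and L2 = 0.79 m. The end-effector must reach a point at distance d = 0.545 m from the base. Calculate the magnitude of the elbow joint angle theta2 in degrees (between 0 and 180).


cos(th2) = (d^2 - L1^2 - L2^2)/(2*L1*L2) = (0.545^2 - 0.31^2 - 0.79^2)/(2*0.31*0.79) = -0.86397509
th2 = acos(-0.86397509) = 149.7659 deg

149.7659 degrees


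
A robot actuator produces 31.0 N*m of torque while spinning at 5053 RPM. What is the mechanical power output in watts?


omega = 5053 * 2*pi/60 = 529.148923 rad/s
P = tau * omega = 31.0 * 529.148923 = 16403.6166

16403.6166 W


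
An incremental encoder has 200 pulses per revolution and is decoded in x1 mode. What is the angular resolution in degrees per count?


resolution = 360 / (PPR * 1) = 360 / 200 = 1.8000

1.8000 degrees


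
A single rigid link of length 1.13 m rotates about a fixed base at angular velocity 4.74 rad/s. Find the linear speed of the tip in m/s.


v = L*omega = 1.13 * 4.74 = 5.3562

5.3562 m/s


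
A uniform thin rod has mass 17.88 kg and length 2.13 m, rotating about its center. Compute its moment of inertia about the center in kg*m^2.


I = (1/12)*m*L^2 = (1/12)*17.88*2.13^2 = 6.7600

6.7600 kg*m^2


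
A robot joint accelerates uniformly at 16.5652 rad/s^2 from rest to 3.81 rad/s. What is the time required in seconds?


t = delta_omega / alpha = 3.81 / 16.5652 = 0.2300

0.2300 s


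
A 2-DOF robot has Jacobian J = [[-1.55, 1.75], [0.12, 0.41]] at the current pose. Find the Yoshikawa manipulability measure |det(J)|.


det(J) = -1.55*0.41 - (1.75)*(0.12) = -0.8455
|det(J)| = 0.8455

0.8455


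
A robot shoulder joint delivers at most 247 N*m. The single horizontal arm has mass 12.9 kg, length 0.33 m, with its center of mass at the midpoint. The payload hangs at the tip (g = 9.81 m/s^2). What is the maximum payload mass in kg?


tau_arm = m_arm*g*(L/2) = 12.9*9.81*0.33/2 = 20.8806 N*m
tau_payload = tau_max - tau_arm = 247 - 20.8806 = 226.1194
m_payload = tau_payload / (g*L) = 226.1194 / (9.81*0.33) = 69.8481

69.8481 kg


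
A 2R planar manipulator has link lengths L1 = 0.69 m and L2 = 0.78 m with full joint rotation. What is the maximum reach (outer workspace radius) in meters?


r_max = L1 + L2 = 0.69 + 0.78 = 1.4700

1.4700 m


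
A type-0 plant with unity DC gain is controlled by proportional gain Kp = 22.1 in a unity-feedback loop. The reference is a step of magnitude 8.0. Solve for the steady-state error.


e_ss = R/(1 + Kp) = 8.0/(1 + 22.1) = 8.0/23.1000 = 0.3463

0.3463


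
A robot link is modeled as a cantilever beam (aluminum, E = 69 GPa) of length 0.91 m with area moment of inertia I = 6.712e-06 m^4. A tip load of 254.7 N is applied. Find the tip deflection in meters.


delta = F*L^3/(3*E*I) = 254.7*0.91^3/(3*6.900e+10*6.712e-06)
      = 191.9345337/1389384 = 1.3814e-04

1.3814e-04 m


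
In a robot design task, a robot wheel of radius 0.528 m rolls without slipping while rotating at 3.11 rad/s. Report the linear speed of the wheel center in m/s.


v = omega * r = 3.11 * 0.528 = 1.6421

1.6421 m/s


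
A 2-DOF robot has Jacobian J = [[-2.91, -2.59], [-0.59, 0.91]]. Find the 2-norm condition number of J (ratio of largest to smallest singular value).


JJ^T eigenvalues: trace(JJ^T) = 16.3524, det(JJ^T) = det(J)^2 = 17.44064644
s_max^2 = (16.3524 + sqrt(197.63840000))/2 = 15.20539626
s_min^2 = (16.3524 - sqrt(197.63840000))/2 = 1.14700374
kappa = s_max/s_min = sqrt(15.20539626/1.14700374) = 3.6410

3.6410


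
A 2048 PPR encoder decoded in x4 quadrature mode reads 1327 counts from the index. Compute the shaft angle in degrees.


angle = counts * 360 / (PPR*4) = 1327 * 360 / 8192 = 58.3154

58.3154 degrees


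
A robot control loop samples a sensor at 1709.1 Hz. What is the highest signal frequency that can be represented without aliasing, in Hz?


f_max = f_s/2 = 1709.1/2 = 854.5500

854.5500 Hz


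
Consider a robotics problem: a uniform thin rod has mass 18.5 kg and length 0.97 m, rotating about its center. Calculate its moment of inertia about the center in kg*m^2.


I = (1/12)*m*L^2 = (1/12)*18.5*0.97^2 = 1.4506

1.4506 kg*m^2


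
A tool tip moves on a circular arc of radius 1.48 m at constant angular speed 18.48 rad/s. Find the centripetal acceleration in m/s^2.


a_c = omega^2 * r = 18.48^2 * 1.48 = 505.4354

505.4354 m/s^2


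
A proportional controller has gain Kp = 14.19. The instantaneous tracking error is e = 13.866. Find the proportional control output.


u_P = Kp * e = 14.19 * 13.866 = 196.7585

196.7585


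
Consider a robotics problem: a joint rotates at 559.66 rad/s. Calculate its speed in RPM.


RPM = 559.66 * 60/(2*pi) = 5344.3593

5344.3593 RPM


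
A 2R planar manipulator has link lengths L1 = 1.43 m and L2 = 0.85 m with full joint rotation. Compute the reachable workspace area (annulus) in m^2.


r_max = L1 + L2 = 2.2800, r_min = |L1 - L2| = 0.5800
A = pi*(r_max^2 - r_min^2) = pi*(5.1984 - 0.3364) = 15.2744

15.2744 m^2


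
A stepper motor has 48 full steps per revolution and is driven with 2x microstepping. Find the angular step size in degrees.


step = 360/(48*2) = 360/96 = 3.7500

3.7500 degrees


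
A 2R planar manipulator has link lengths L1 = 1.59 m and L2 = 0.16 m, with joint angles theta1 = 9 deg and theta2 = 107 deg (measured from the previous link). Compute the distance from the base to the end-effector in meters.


x = L1*cos(th1) + L2*cos(th1+th2) = 1.500285
y = L1*sin(th1) + L2*sin(th1+th2) = 0.392538
d = sqrt(x^2 + y^2) = sqrt(2.250855 + 0.154086) = 1.5508

1.5508 m


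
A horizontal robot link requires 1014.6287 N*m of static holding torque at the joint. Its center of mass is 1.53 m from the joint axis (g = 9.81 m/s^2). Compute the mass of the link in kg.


m = tau / (g*L) = 1014.6287 / (9.81 * 1.53) = 67.6000

67.6000 kg


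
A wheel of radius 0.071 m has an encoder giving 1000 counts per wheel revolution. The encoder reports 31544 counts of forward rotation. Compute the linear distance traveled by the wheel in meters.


revs = 31544/1000 = 31.544000
d = revs * 2*pi*r = 31.544000 * 2*pi*0.071 = 14.0720

14.0720 m


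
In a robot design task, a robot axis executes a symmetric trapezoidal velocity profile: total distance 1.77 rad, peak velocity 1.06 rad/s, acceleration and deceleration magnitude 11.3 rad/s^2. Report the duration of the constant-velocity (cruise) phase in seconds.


t_acc = v/a = 0.093805 s, d_acc = v^2/(2a) = 0.049717 rad each
d_cruise = 1.77 - 2*0.049717 = 1.670566 rad
t_cruise = d_cruise/v = 1.670566/1.06 = 1.5760

1.5760 s


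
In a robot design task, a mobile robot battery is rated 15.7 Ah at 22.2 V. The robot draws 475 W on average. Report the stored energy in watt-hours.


E = capacity * V = 15.7*22.2 = 348.5400

348.5400 Wh


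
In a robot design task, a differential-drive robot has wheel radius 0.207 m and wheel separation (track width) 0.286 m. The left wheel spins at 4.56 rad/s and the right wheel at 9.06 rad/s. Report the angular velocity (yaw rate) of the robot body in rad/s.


omega = r*(wR - wL)/L = 0.207*(9.06 - (4.56))/0.286 = 3.2570

3.2570 rad/s


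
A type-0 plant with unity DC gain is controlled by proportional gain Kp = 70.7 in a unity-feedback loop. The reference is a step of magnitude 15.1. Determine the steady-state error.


e_ss = R/(1 + Kp) = 15.1/(1 + 70.7) = 15.1/71.7000 = 0.2106

0.2106


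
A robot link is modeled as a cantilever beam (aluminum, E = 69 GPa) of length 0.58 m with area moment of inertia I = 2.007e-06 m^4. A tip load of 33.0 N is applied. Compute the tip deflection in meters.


delta = F*L^3/(3*E*I) = 33.0*0.58^3/(3*6.900e+10*2.007e-06)
      = 6.438696/415449 = 1.5498e-05

1.5498e-05 m


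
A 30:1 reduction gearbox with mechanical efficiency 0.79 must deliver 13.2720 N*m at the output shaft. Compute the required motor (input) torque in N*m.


tau_in = tau_out / (N * eta) = 13.2720 / (30 * 0.79) = 0.5600

0.5600 N*m


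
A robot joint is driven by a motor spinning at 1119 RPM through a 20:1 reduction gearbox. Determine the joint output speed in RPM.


omega_joint = omega_motor / N = 1119 / 20 = 55.9500

55.9500 RPM


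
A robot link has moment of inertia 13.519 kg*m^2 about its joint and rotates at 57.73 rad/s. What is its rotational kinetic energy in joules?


KE = (1/2)*I*omega^2 = 0.5*13.519*57.73^2 = 22527.7432

22527.7432 J


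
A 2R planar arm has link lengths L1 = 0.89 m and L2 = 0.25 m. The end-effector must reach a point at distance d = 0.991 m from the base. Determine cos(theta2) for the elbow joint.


cos(th2) = (d^2 - L1^2 - L2^2)/(2*L1*L2) = (0.991^2 - 0.89^2 - 0.25^2)/(2*0.89*0.25) = 0.2865

0.2865


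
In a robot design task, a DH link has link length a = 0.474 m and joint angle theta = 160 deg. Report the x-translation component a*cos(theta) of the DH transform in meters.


a*cos(theta) = 0.474*cos(160 deg) = -0.4454

-0.4454 m


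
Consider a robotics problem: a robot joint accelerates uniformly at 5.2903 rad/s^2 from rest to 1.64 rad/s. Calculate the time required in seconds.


t = delta_omega / alpha = 1.64 / 5.2903 = 0.3100

0.3100 s


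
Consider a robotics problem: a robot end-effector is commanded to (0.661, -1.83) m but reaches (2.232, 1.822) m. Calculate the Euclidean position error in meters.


dx = 2.232 - (0.661) = 1.5710, dy = 1.822 - (-1.83) = 3.6520
err = sqrt(2.468041 + 13.337104) = 3.9756

3.9756 m


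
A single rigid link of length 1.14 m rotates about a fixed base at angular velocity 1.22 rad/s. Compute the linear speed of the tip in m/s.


v = L*omega = 1.14 * 1.22 = 1.3908

1.3908 m/s


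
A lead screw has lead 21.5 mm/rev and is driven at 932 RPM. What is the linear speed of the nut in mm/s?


v = lead * (RPM/60) = 21.5*932/60 = 333.9667

333.9667 mm/s


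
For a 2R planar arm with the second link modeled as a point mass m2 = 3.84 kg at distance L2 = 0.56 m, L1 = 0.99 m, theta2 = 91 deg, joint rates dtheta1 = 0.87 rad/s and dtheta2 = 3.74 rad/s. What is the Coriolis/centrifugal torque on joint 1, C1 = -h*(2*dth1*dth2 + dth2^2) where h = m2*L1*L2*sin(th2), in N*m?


h = m2*L1*L2*sin(th2) = 3.84*0.99*0.56*sin(91 deg) = 2.128572
C1 = -h*(2*0.87*3.74 + 3.74^2) = -2.128572*20.4952 = -43.6255

-43.6255 N*m


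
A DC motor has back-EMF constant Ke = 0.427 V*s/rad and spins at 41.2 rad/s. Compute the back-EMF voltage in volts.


V_emf = Ke * omega = 0.427*41.2 = 17.5924

17.5924 V


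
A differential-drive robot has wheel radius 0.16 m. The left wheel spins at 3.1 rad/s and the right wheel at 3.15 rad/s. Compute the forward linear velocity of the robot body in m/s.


v = r*(wR + wL)/2 = 0.16*(3.15 + 3.1)/2 = 0.5000

0.5000 m/s


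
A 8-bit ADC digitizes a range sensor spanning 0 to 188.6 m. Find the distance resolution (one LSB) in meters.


res = range / 2^n = 188.6/2^8 = 188.6/256 = 0.7367

0.7367 m


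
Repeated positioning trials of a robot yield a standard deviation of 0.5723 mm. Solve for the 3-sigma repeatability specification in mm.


repeatability = 3*sigma = 3*0.5723 = 1.7169

1.7169 mm


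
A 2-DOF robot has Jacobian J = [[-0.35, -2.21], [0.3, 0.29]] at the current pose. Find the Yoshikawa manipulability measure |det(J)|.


det(J) = -0.35*0.29 - (-2.21)*(0.3) = 0.5615
|det(J)| = 0.5615

0.5615


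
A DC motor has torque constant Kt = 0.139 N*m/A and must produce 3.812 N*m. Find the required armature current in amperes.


I = tau / Kt = 3.812/0.139 = 27.4245

27.4245 A


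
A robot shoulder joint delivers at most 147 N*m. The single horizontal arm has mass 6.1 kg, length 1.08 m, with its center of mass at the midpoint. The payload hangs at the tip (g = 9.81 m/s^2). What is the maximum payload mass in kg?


tau_arm = m_arm*g*(L/2) = 6.1*9.81*1.08/2 = 32.3141 N*m
tau_payload = tau_max - tau_arm = 147 - 32.3141 = 114.6859
m_payload = tau_payload / (g*L) = 114.6859 / (9.81*1.08) = 10.8247

10.8247 kg


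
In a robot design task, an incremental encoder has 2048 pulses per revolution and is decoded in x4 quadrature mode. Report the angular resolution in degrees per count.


resolution = 360 / (PPR * 4) = 360 / 8192 = 0.0439

0.0439 degrees


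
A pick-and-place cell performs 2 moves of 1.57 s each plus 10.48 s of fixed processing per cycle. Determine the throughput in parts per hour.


T_cycle = 2*1.57 + 10.48 = 13.6200 s
rate = 3600/T = 264.3172

264.3172 parts/hour


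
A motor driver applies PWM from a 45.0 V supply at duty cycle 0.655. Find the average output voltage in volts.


V_avg = V_supply * D = 45.0*0.655 = 29.4750

29.4750 V


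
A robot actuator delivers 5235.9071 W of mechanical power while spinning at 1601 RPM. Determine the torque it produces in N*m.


omega = 1601 * 2*pi/60 = 167.656328 rad/s
tau = P / omega = 5235.9071 / 167.656328 = 31.2300

31.2300 N*m


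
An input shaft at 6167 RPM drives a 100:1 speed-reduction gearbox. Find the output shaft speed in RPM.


omega_out = omega_in / N = 6167 / 100 = 61.6700

61.6700 RPM


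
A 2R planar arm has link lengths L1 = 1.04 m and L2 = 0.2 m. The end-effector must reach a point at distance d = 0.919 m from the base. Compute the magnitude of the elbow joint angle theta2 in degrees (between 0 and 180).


cos(th2) = (d^2 - L1^2 - L2^2)/(2*L1*L2) = (0.919^2 - 1.04^2 - 0.2^2)/(2*1.04*0.2) = -0.66595913
th2 = acos(-0.66595913) = 131.7559 deg

131.7559 degrees


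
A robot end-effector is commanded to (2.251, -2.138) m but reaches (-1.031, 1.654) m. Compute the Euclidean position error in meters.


dx = -1.031 - (2.251) = -3.2820, dy = 1.654 - (-2.138) = 3.7920
err = sqrt(10.771524 + 14.379264) = 5.0151

5.0151 m


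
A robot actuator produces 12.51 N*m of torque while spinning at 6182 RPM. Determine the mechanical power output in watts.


omega = 6182 * 2*pi/60 = 647.377526 rad/s
P = tau * omega = 12.51 * 647.377526 = 8098.6929

8098.6929 W


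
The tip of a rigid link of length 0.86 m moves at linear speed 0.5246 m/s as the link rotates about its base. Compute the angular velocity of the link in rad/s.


omega = v / L = 0.5246 / 0.86 = 0.6100

0.6100 rad/s


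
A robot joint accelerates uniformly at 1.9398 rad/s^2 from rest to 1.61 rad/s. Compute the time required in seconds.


t = delta_omega / alpha = 1.61 / 1.9398 = 0.8300

0.8300 s


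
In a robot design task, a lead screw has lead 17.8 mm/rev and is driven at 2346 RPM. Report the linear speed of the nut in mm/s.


v = lead * (RPM/60) = 17.8*2346/60 = 695.9800

695.9800 mm/s


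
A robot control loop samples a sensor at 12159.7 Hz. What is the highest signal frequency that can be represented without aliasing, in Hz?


f_max = f_s/2 = 12159.7/2 = 6079.8500

6079.8500 Hz


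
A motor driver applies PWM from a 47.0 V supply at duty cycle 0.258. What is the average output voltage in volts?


V_avg = V_supply * D = 47.0*0.258 = 12.1260

12.1260 V


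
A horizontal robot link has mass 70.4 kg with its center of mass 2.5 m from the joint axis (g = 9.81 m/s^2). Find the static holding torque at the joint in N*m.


tau = m*g*L = 70.4 * 9.81 * 2.5 = 1726.5600

1726.5600 N*m


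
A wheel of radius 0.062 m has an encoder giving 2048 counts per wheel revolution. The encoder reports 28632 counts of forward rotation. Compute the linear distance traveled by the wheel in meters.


revs = 28632/2048 = 13.980469
d = revs * 2*pi*r = 13.980469 * 2*pi*0.062 = 5.4462

5.4462 m


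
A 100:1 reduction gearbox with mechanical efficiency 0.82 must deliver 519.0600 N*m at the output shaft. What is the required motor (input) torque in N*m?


tau_in = tau_out / (N * eta) = 519.0600 / (100 * 0.82) = 6.3300

6.3300 N*m


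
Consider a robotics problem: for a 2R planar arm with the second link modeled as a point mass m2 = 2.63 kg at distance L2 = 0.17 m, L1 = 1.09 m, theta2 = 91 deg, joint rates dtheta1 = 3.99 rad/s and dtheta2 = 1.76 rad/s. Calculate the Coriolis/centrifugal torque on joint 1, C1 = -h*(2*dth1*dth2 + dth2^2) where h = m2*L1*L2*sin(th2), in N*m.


h = m2*L1*L2*sin(th2) = 2.63*1.09*0.17*sin(91 deg) = 0.487265
C1 = -h*(2*3.99*1.76 + 1.76^2) = -0.487265*17.1424 = -8.3529

-8.3529 N*m


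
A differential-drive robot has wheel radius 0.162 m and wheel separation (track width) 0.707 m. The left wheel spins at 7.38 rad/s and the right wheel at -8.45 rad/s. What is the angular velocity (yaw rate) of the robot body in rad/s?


omega = r*(wR - wL)/L = 0.162*(-8.45 - (7.38))/0.707 = -3.6272

-3.6272 rad/s


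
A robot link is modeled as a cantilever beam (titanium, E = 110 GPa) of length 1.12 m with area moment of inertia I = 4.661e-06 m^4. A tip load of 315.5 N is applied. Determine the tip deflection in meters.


delta = F*L^3/(3*E*I) = 315.5*1.12^3/(3*1.100e+11*4.661e-06)
      = 443.254784/1538130 = 2.8818e-04

2.8818e-04 m


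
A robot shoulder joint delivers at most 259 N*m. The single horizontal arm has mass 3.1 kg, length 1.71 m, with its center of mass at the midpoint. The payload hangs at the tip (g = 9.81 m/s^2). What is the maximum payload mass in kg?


tau_arm = m_arm*g*(L/2) = 3.1*9.81*1.71/2 = 26.0014 N*m
tau_payload = tau_max - tau_arm = 259 - 26.0014 = 232.9986
m_payload = tau_payload / (g*L) = 232.9986 / (9.81*1.71) = 13.8896

13.8896 kg


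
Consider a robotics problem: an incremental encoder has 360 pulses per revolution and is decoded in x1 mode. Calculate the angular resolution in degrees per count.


resolution = 360 / (PPR * 1) = 360 / 360 = 1.0000

1.0000 degrees


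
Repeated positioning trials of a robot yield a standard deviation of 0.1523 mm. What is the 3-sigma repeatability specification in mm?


repeatability = 3*sigma = 3*0.1523 = 0.4569

0.4569 mm


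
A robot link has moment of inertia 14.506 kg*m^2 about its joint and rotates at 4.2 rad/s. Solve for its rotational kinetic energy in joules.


KE = (1/2)*I*omega^2 = 0.5*14.506*4.2^2 = 127.9429

127.9429 J


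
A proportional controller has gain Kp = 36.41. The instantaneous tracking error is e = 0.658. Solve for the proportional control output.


u_P = Kp * e = 36.41 * 0.658 = 23.9578

23.9578


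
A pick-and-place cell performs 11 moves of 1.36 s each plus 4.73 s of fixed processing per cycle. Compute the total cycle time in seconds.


T = 11*1.36 + 4.73 = 19.6900

19.6900 s


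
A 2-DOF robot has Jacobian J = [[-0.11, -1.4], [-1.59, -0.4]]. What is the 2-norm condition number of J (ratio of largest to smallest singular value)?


JJ^T eigenvalues: trace(JJ^T) = 4.6602, det(JJ^T) = det(J)^2 = 4.76112400
s_max^2 = (4.6602 + sqrt(2.67296804))/2 = 3.14756071
s_min^2 = (4.6602 - sqrt(2.67296804))/2 = 1.51263929
kappa = s_max/s_min = sqrt(3.14756071/1.51263929) = 1.4425

1.4425
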